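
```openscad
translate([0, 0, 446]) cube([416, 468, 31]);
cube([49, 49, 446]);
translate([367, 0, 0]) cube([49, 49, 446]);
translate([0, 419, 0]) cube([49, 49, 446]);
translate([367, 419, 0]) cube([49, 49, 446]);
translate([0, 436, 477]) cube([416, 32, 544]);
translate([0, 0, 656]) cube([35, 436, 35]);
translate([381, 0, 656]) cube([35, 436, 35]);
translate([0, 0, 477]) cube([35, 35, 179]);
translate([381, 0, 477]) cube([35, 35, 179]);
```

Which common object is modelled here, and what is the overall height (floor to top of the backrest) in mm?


A chair. The overall height is 1021 mm.

A slab on four corner posts with a tall panel at the back — a chair. The seat slab sits at z = 446 with thickness 31, and the 544 mm backrest starts at the seat top, so the overall height is 446 + 31 + 544 = 1021 mm.


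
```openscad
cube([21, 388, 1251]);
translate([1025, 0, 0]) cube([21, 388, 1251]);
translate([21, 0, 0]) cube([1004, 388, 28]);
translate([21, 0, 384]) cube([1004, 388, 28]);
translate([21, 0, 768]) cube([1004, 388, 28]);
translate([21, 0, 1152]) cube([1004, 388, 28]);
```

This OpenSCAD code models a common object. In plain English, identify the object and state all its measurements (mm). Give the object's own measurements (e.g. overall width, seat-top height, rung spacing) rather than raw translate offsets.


An open bookshelf. Two side panels, each 21 mm thick, 388 mm deep and 1251 mm tall, stand 1046 mm apart (outside-to-outside). Between them sit 4 shelves, each 28 mm thick and 388 mm deep, spanning the full gap between the sides. The bottom shelf rests on the floor (its underside at z = 0) and the clear gap between one shelf's top and the next shelf's underside is 356 mm.


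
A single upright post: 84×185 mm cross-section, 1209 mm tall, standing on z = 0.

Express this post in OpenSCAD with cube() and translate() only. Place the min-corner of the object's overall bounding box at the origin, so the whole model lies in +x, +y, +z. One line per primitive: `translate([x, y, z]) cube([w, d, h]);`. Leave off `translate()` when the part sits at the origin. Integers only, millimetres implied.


cube([84, 185, 1209]);


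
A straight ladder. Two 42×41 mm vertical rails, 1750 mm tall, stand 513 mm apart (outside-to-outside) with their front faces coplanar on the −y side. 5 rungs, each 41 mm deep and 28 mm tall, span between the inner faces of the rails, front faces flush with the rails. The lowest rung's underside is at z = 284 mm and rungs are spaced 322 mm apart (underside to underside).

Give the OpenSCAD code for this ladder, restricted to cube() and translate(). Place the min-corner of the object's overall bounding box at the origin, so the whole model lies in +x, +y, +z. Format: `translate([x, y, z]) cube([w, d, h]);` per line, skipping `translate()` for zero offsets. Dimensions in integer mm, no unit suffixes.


cube([42, 41, 1750]);
translate([471, 0, 0]) cube([42, 41, 1750]);
translate([42, 0, 284]) cube([429, 41, 28]);
translate([42, 0, 606]) cube([429, 41, 28]);
translate([42, 0, 928]) cube([429, 41, 28]);
translate([42, 0, 1250]) cube([429, 41, 28]);
translate([42, 0, 1572]) cube([429, 41, 28]);


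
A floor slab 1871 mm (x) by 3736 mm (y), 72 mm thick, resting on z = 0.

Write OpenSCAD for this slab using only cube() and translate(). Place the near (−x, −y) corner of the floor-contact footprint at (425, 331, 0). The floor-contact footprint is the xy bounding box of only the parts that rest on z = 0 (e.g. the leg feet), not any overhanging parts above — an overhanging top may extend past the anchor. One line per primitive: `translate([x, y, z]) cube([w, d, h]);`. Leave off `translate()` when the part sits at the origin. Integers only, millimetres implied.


translate([425, 331, 0]) cube([1871, 3736, 72]);


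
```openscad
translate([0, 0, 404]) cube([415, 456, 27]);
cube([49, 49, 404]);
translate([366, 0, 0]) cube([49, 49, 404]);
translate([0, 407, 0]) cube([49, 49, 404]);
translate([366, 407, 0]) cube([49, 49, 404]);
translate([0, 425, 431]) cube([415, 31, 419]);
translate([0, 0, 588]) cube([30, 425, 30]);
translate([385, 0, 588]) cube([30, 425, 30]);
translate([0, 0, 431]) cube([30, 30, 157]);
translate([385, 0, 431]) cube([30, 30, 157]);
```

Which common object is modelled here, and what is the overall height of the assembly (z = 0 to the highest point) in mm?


A chair. The overall height is 850 mm.

A slab on four corner posts with a tall panel at the back — a chair. The seat slab sits at z = 404 with thickness 27, and the 419 mm backrest starts at the seat top, so the overall height is 404 + 27 + 419 = 850 mm.


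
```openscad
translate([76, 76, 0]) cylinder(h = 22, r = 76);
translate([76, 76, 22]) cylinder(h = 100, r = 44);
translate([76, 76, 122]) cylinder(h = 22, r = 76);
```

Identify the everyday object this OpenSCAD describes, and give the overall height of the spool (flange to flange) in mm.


A spool. The overall height is 144 mm.

Three coaxial cylinders, large–small–large — a spool. Two 22 mm flanges and a 100 mm core give 22 + 100 + 22 = 144 mm.


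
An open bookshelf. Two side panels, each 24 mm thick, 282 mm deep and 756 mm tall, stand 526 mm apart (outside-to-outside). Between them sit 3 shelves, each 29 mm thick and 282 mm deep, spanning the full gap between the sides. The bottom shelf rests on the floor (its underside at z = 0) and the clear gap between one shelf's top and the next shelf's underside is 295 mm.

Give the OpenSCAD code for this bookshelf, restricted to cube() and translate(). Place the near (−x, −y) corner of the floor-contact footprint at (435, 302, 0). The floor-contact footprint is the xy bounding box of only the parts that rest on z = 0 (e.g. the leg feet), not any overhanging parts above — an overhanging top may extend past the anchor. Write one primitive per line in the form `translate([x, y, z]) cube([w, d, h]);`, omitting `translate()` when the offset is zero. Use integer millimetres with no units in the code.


translate([435, 302, 0]) cube([24, 282, 756]);
translate([937, 302, 0]) cube([24, 282, 756]);
translate([459, 302, 0]) cube([478, 282, 29]);
translate([459, 302, 324]) cube([478, 282, 29]);
translate([459, 302, 648]) cube([478, 282, 29]);


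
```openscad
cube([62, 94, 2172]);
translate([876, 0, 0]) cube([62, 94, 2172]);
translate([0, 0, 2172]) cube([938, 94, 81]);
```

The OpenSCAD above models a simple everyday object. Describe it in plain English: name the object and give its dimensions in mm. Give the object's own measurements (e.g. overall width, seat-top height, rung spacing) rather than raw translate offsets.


A door frame. The clear opening is 814 mm wide and 2172 mm high. Two 62 mm wide jambs, 94 mm deep, stand either side of the opening from the floor to the top of the opening. A 81 mm thick head sits across the top of both jambs, spanning the full outside width of the frame.


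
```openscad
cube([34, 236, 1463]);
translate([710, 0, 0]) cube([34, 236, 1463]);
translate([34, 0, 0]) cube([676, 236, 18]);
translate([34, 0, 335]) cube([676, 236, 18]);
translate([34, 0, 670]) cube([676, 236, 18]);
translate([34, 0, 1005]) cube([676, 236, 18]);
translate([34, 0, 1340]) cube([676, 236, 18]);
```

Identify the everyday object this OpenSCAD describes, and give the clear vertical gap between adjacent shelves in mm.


A bookshelf. The clear shelf gap is 317 mm.

Two tall side panels with 5 horizontal boards between them — a bookshelf. The first two shelf undersides are at z = 0 and z = 335; with shelf thickness 18, the clear gap is 335 − 0 − 18 = 317 mm.


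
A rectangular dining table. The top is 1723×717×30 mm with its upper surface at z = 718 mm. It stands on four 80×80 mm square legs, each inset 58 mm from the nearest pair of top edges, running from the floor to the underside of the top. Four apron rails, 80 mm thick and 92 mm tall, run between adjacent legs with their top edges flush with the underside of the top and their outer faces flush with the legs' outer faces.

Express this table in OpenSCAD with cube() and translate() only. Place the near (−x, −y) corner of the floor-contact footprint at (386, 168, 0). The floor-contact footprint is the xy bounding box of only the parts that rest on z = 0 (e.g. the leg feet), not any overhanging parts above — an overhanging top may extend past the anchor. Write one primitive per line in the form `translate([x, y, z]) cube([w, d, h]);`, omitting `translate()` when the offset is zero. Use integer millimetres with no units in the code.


// leg_h = 718 - 30 = 688
// apron z = 688 - 92 = 596
translate([328, 110, 688]) cube([1723, 717, 30]);
translate([386, 168, 0]) cube([80, 80, 688]);
translate([1913, 168, 0]) cube([80, 80, 688]);
translate([386, 689, 0]) cube([80, 80, 688]);
translate([1913, 689, 0]) cube([80, 80, 688]);
translate([466, 168, 596]) cube([1447, 80, 92]);
translate([466, 689, 596]) cube([1447, 80, 92]);
translate([386, 248, 596]) cube([80, 441, 92]);
translate([1913, 248, 596]) cube([80, 441, 92]);


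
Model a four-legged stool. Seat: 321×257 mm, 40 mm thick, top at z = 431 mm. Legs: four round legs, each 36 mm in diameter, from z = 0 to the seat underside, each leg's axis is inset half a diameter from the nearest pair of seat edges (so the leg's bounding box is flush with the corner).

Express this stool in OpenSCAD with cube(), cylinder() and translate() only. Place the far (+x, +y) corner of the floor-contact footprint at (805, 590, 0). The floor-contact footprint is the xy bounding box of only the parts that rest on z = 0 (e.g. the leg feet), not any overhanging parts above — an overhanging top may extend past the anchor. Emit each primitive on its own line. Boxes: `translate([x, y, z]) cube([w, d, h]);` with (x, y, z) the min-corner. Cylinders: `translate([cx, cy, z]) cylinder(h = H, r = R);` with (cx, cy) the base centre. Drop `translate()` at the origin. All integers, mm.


translate([484, 333, 391]) cube([321, 257, 40]);
translate([502, 351, 0]) cylinder(h = 391, r = 18);
translate([787, 351, 0]) cylinder(h = 391, r = 18);
translate([502, 572, 0]) cylinder(h = 391, r = 18);
translate([787, 572, 0]) cylinder(h = 391, r = 18);


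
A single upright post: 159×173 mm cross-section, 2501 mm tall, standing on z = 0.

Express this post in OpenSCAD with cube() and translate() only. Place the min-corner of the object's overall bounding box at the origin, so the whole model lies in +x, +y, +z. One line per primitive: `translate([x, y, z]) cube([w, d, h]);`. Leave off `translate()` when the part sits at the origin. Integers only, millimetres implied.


cube([159, 173, 2501]);


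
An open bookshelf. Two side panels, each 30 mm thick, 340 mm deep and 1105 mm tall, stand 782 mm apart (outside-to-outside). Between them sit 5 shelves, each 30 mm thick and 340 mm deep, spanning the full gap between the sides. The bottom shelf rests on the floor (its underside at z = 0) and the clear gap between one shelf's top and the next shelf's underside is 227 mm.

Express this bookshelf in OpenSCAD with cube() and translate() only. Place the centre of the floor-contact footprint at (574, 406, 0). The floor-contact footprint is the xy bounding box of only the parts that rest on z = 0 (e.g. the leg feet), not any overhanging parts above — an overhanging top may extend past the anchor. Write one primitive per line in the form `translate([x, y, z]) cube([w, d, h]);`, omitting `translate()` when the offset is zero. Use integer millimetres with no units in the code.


translate([183, 236, 0]) cube([30, 340, 1105]);
translate([935, 236, 0]) cube([30, 340, 1105]);
translate([213, 236, 0]) cube([722, 340, 30]);
translate([213, 236, 257]) cube([722, 340, 30]);
translate([213, 236, 514]) cube([722, 340, 30]);
translate([213, 236, 771]) cube([722, 340, 30]);
translate([213, 236, 1028]) cube([722, 340, 30]);


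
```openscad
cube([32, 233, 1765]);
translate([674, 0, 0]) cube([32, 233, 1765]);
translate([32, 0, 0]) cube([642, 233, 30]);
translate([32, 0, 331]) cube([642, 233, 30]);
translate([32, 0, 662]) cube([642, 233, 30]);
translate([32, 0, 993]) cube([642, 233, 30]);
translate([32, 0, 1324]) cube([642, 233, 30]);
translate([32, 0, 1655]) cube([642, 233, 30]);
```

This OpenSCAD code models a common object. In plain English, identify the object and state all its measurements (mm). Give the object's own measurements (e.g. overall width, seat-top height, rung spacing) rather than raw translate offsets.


An open bookshelf. Two side panels, each 32 mm thick, 233 mm deep and 1765 mm tall, stand 706 mm apart (outside-to-outside). Between them sit 6 shelves, each 30 mm thick and 233 mm deep, spanning the full gap between the sides. The bottom shelf rests on the floor (its underside at z = 0) and the clear gap between one shelf's top and the next shelf's underside is 301 mm.


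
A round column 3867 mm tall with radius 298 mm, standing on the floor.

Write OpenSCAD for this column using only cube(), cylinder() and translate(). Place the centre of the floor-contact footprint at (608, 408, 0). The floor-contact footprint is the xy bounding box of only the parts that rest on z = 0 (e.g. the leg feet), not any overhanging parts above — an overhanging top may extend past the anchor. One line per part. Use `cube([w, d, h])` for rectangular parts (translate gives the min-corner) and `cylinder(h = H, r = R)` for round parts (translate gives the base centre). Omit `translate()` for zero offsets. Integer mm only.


translate([608, 408, 0]) cylinder(h = 3867, r = 298);


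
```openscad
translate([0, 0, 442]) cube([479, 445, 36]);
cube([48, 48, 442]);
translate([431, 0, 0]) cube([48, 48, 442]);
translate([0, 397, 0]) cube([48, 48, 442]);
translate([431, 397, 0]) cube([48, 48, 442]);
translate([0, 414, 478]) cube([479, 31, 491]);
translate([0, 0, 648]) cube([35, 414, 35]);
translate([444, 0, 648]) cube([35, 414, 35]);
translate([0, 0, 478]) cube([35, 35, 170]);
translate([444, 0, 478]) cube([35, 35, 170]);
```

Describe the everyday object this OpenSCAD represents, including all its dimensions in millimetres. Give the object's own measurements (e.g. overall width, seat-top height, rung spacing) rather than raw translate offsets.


A chair. The seat is a 479×445×36 mm slab with its top at z = 478 mm, on four 48×48 mm corner legs (flush with the seat edges, standing on z = 0). A flat backrest 31 mm thick, 491 mm tall, spans the full seat width and rises from the seat top along its +y edge, rear face flush with the rear of the seat. Two armrests of 35×35 mm section run along each side from the seat's front edge to the front of the backrest, top faces 205 mm above the seat top and outer faces flush with the seat's x-edges; a 35×35 mm post under the front of each armrest stands on the seat at the front corner.


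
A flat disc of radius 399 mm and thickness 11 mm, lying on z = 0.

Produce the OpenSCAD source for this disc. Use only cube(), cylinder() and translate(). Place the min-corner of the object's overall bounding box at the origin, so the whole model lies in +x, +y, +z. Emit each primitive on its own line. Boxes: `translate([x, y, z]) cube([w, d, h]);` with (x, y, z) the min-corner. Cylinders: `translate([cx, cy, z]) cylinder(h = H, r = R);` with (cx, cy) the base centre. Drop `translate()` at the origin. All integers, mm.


translate([399, 399, 0]) cylinder(h = 11, r = 399);


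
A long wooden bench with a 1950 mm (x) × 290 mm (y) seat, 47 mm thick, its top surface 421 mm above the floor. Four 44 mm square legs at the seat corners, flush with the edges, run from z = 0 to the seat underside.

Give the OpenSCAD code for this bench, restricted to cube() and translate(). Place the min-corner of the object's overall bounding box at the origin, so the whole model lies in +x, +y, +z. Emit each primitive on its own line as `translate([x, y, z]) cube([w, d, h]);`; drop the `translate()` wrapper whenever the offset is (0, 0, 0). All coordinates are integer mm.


translate([0, 0, 374]) cube([1950, 290, 47]);
cube([44, 44, 374]);
translate([0, 246, 0]) cube([44, 44, 374]);
translate([1906, 0, 0]) cube([44, 44, 374]);
translate([1906, 246, 0]) cube([44, 44, 374]);


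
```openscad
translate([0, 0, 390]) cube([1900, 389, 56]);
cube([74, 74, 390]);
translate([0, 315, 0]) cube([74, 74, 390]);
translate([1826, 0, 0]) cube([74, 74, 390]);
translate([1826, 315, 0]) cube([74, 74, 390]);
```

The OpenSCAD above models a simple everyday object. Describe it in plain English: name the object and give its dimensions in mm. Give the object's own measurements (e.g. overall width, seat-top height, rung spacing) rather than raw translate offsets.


A long wooden bench with a 1900 mm (x) × 389 mm (y) seat, 56 mm thick, its top surface 446 mm above the floor. Four 74 mm square legs at the seat corners, flush with the edges, run from z = 0 to the seat underside.


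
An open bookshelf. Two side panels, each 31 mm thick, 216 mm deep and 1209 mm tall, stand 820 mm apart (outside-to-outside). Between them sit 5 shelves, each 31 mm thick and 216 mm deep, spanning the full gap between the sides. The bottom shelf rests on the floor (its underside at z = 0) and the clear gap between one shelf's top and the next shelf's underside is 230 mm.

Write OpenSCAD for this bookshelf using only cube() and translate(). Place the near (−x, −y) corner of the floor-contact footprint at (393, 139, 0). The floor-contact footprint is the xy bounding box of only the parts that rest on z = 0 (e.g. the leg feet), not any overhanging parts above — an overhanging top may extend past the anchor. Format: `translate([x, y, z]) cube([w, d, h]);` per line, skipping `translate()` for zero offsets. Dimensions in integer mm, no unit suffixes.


translate([393, 139, 0]) cube([31, 216, 1209]);
translate([1182, 139, 0]) cube([31, 216, 1209]);
translate([424, 139, 0]) cube([758, 216, 31]);
translate([424, 139, 261]) cube([758, 216, 31]);
translate([424, 139, 522]) cube([758, 216, 31]);
translate([424, 139, 783]) cube([758, 216, 31]);
translate([424, 139, 1044]) cube([758, 216, 31]);


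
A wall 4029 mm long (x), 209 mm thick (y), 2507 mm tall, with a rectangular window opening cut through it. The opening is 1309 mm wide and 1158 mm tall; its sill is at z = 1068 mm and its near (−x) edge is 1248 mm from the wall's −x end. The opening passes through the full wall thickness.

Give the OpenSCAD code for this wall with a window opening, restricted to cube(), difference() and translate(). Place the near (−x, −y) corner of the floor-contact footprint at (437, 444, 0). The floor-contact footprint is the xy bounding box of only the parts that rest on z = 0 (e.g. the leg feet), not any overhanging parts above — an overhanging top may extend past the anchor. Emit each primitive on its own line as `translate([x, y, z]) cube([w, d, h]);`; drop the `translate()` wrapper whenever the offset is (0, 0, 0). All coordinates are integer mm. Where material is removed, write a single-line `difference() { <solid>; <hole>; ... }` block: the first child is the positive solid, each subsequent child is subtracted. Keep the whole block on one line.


difference() { translate([437, 444, 0]) cube([4029, 209, 2507]); translate([1685, 444, 1068]) cube([1309, 209, 1158]); }


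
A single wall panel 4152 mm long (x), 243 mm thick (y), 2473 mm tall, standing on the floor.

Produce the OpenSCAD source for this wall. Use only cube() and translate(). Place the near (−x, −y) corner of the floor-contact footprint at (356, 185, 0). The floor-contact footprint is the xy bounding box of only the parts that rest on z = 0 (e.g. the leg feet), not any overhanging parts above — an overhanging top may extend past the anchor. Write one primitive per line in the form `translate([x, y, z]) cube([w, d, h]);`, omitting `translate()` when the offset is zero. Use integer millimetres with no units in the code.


translate([356, 185, 0]) cube([4152, 243, 2473]);


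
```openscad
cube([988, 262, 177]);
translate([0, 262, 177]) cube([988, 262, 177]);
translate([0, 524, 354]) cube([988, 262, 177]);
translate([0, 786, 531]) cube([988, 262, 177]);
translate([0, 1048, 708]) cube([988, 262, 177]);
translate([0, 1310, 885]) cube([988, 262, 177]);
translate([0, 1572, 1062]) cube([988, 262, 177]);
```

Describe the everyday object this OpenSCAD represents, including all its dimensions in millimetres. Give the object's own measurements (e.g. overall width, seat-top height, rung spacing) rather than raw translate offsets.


A straight staircase of 7 solid steps. Each step is 988 mm wide (x), 262 mm deep (y, the going) and 177 mm tall (the rise). The first step rests on the floor; each subsequent step sits one going further in +y and one rise higher in +z, directly behind and above the previous step with no overlap.


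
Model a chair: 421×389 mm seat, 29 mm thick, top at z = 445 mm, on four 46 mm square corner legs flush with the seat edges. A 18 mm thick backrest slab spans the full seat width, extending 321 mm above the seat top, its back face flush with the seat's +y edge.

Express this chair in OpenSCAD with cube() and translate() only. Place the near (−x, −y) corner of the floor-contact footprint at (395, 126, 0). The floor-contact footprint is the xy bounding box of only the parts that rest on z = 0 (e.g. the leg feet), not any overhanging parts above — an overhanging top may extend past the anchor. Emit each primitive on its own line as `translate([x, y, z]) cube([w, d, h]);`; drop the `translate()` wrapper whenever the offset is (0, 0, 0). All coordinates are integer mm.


translate([395, 126, 416]) cube([421, 389, 29]);
translate([395, 126, 0]) cube([46, 46, 416]);
translate([770, 126, 0]) cube([46, 46, 416]);
translate([395, 469, 0]) cube([46, 46, 416]);
translate([770, 469, 0]) cube([46, 46, 416]);
translate([395, 497, 445]) cube([421, 18, 321]);


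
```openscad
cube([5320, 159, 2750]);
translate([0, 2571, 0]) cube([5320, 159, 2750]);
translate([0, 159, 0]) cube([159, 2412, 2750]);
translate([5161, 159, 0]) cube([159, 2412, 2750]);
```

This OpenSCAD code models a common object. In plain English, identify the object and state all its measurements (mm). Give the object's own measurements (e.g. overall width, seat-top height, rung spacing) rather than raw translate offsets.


The wall frame of a small rectangular building: four walls, each 2750 mm tall and 159 mm thick, enclosing a footprint 5320 mm (x) by 2730 mm (y) outside-to-outside, with no floor or roof. The front and back walls (the −y and +y sides) span the full width; the two side walls fit between them.


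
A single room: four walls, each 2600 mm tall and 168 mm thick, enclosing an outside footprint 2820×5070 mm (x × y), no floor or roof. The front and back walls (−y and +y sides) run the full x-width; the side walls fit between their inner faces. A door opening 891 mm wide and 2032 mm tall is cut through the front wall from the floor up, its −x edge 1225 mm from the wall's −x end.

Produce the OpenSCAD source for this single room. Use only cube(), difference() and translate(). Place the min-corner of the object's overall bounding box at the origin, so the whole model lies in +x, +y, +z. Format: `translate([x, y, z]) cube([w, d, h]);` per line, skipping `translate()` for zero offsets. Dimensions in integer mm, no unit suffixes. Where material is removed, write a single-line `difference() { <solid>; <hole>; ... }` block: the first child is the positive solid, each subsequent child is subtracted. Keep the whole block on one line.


difference() { cube([2820, 168, 2600]); translate([1225, 0, 0]) cube([891, 168, 2032]); }
translate([0, 4902, 0]) cube([2820, 168, 2600]);
translate([0, 168, 0]) cube([168, 4734, 2600]);
translate([2652, 168, 0]) cube([168, 4734, 2600]);


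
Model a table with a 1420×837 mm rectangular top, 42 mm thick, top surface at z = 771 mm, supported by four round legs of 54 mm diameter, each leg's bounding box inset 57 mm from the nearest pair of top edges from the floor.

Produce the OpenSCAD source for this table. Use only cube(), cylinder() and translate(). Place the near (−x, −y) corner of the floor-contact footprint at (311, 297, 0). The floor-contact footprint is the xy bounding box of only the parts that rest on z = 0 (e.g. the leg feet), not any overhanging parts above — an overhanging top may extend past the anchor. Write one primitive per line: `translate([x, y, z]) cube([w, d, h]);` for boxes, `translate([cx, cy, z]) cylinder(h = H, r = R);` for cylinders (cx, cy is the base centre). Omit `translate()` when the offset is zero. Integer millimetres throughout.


translate([254, 240, 729]) cube([1420, 837, 42]);
translate([338, 324, 0]) cylinder(h = 729, r = 27);
translate([1590, 324, 0]) cylinder(h = 729, r = 27);
translate([338, 993, 0]) cylinder(h = 729, r = 27);
translate([1590, 993, 0]) cylinder(h = 729, r = 27);


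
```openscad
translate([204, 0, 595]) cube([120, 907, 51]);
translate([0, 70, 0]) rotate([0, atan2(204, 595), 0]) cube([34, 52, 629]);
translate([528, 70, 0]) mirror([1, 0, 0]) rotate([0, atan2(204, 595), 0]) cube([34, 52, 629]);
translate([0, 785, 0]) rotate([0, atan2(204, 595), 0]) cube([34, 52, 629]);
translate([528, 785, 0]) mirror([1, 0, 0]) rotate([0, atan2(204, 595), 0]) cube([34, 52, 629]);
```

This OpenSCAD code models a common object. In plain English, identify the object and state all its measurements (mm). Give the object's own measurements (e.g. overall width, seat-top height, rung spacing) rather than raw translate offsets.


A sawhorse. A 120×907×51 mm beam (x, y, z) sits on two A-frame leg pairs. Each pair is two raked legs of 34×52 mm section (52 mm along y) splaying symmetrically in x. Each leg rises 595 mm vertically over 204 mm of horizontal reach and is 629 mm long along its own axis. Every leg's outer bottom edge rests on the floor and its outer top edge meets a bottom edge of the beam — the left legs (tilting toward +x) meet the beam's −x bottom edge, the right legs (their mirror images, tilting toward −x) meet its +x bottom edge — so the leg tops tuck under the beam, the beam's underside is 595 mm above the floor, and the feet are 528 mm apart outside-to-outside with the beam centred between them. The two leg pairs are set in 70 mm from either end of the beam.


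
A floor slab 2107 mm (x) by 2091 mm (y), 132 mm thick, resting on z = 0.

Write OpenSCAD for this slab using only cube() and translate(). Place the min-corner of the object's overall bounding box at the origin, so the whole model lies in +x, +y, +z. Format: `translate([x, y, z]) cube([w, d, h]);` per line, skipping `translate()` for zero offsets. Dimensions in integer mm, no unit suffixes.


cube([2107, 2091, 132]);


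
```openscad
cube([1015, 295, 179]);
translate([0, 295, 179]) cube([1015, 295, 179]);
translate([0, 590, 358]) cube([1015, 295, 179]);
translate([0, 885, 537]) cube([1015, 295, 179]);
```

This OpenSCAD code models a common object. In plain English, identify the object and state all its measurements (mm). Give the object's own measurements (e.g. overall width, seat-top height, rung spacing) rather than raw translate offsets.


A straight staircase of 4 solid steps. Each step is 1015 mm wide (x), 295 mm deep (y, the going) and 179 mm tall (the rise). The first step rests on the floor; each subsequent step sits one going further in +y and one rise higher in +z, directly behind and above the previous step with no overlap.


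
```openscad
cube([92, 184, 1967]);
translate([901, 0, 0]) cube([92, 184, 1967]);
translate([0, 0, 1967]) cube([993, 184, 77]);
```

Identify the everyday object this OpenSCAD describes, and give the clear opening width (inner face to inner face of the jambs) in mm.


A door frame. The clear opening width is 809 mm.

Two 1967 mm tall posts with a header on top — a door frame. The left jamb is 92 mm wide at x = 0; the right jamb starts at x = 901. The clear opening is 901 − 92 = 809 mm.


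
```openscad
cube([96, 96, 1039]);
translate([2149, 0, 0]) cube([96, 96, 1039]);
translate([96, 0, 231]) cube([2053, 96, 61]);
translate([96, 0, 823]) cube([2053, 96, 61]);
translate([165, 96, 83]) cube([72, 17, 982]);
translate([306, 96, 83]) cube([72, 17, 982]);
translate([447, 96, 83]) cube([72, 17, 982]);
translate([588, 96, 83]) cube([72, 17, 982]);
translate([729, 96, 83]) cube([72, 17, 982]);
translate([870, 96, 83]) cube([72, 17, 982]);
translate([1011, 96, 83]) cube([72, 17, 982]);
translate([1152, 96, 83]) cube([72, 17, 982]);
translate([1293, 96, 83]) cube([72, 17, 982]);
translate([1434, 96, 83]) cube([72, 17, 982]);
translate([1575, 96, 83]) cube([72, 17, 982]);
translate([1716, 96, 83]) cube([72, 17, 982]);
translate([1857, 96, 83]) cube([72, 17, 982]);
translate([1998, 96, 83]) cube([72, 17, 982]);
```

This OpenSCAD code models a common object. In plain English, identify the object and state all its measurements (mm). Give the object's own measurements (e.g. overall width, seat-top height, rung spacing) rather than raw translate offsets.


A fence section. Two 96×96 mm posts, 1039 mm tall, stand on the floor with a clear span of 2053 mm between their inner faces. Two horizontal rails of 96×61 mm section span the gap between the posts with their undersides at z = 231 mm and z = 823 mm, flush with the posts' −y face. 14 pickets, each 72 mm wide, 17 mm thick and 982 mm tall, are fixed to the +y face of the rails with their bottoms at z = 83 mm, spaced across the span with a 69 mm gap after the −x post and between neighbouring pickets, with 79 mm left before the +x post.


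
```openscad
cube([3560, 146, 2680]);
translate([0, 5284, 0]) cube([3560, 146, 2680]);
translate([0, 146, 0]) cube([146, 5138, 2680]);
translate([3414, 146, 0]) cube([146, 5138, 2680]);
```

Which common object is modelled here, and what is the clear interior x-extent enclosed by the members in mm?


A house (or room) frame. The interior width is 3268 mm.

Four 2680 mm walls enclosing a rectangle with no floor or roof — a room or house frame. Outside width is 3560 mm and wall thickness is 146 mm, so the interior width is 3560 − 2 × 146 = 3268 mm.


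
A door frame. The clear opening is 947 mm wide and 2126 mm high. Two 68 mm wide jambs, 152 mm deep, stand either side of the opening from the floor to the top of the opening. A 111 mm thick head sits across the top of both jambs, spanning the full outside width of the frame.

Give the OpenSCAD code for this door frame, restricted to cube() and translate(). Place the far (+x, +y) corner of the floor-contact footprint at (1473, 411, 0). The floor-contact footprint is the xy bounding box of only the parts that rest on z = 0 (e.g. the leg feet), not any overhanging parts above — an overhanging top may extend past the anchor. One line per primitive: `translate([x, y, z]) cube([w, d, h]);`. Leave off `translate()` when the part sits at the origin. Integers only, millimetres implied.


translate([390, 259, 0]) cube([68, 152, 2126]);
translate([1405, 259, 0]) cube([68, 152, 2126]);
translate([390, 259, 2126]) cube([1083, 152, 111]);


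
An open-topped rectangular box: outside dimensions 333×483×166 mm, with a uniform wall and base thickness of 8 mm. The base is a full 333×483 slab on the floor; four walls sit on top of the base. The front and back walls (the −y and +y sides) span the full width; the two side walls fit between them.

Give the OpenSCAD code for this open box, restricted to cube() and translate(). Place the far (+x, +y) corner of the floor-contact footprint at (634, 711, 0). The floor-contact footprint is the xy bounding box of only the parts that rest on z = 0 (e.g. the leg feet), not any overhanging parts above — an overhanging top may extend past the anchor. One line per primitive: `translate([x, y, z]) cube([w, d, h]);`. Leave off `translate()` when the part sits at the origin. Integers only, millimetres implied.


translate([301, 228, 0]) cube([333, 483, 8]);
translate([301, 228, 8]) cube([333, 8, 158]);
translate([301, 703, 8]) cube([333, 8, 158]);
translate([301, 236, 8]) cube([8, 467, 158]);
translate([626, 236, 8]) cube([8, 467, 158]);


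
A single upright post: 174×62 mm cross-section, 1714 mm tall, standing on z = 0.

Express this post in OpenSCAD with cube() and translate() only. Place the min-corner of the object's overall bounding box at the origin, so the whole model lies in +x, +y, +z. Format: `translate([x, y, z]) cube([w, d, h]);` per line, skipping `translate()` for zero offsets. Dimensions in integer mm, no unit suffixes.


cube([174, 62, 1714]);


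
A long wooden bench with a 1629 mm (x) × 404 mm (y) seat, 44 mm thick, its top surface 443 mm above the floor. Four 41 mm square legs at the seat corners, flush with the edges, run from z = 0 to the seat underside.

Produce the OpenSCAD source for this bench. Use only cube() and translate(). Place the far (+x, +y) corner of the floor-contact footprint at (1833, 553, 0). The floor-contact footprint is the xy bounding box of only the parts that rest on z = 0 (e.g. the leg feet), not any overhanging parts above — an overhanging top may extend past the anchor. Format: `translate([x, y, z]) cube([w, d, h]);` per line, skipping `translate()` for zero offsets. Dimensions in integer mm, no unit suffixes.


translate([204, 149, 399]) cube([1629, 404, 44]);
translate([204, 149, 0]) cube([41, 41, 399]);
translate([204, 512, 0]) cube([41, 41, 399]);
translate([1792, 149, 0]) cube([41, 41, 399]);
translate([1792, 512, 0]) cube([41, 41, 399]);


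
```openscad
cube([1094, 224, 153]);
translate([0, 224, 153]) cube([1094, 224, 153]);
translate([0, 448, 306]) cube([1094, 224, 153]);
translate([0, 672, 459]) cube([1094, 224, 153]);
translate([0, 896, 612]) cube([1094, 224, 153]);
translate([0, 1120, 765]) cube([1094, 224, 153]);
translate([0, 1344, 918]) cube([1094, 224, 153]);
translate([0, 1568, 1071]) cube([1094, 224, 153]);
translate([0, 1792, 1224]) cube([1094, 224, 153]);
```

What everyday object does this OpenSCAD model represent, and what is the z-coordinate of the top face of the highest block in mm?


A staircase. The total rise is 1377 mm.

9 identical blocks, each offset up and back from the previous — a staircase. Each step is 153 mm tall and there are 9 of them, so the total rise is 9 × 153 = 1377 mm.


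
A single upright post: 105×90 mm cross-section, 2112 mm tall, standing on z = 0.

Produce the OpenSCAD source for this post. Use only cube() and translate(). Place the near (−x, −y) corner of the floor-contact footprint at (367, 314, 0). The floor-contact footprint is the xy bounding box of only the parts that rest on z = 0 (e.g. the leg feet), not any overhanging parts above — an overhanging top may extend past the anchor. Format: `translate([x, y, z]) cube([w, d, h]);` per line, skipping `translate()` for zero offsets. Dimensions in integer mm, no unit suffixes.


translate([367, 314, 0]) cube([105, 90, 2112]);


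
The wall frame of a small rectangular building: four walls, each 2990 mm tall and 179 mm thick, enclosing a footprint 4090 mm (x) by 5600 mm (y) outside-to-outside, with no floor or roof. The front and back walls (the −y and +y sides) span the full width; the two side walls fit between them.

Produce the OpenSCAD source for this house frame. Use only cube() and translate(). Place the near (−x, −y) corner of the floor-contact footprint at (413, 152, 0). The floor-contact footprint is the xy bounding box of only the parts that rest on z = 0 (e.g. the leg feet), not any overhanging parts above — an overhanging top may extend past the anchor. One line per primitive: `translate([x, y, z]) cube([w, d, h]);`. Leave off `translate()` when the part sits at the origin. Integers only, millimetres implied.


translate([413, 152, 0]) cube([4090, 179, 2990]);
translate([413, 5573, 0]) cube([4090, 179, 2990]);
translate([413, 331, 0]) cube([179, 5242, 2990]);
translate([4324, 331, 0]) cube([179, 5242, 2990]);


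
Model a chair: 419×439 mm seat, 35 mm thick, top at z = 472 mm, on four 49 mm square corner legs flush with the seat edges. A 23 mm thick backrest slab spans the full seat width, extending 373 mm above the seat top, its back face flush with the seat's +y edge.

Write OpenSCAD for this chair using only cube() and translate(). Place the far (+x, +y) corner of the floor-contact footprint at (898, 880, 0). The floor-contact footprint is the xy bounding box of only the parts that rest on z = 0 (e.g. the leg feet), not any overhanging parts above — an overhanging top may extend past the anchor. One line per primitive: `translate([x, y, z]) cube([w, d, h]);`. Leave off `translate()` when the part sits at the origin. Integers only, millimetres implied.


translate([479, 441, 437]) cube([419, 439, 35]);
translate([479, 441, 0]) cube([49, 49, 437]);
translate([849, 441, 0]) cube([49, 49, 437]);
translate([479, 831, 0]) cube([49, 49, 437]);
translate([849, 831, 0]) cube([49, 49, 437]);
translate([479, 857, 472]) cube([419, 23, 373]);


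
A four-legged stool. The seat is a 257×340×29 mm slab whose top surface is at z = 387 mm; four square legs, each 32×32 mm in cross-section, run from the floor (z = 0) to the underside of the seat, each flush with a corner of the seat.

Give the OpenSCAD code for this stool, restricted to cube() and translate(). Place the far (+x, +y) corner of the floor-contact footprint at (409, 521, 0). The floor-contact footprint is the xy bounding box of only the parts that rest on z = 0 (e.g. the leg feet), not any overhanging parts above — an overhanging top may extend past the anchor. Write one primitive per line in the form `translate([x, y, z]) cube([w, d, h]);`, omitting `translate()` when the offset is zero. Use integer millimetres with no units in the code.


translate([152, 181, 358]) cube([257, 340, 29]);
translate([152, 181, 0]) cube([32, 32, 358]);
translate([377, 181, 0]) cube([32, 32, 358]);
translate([152, 489, 0]) cube([32, 32, 358]);
translate([377, 489, 0]) cube([32, 32, 358]);


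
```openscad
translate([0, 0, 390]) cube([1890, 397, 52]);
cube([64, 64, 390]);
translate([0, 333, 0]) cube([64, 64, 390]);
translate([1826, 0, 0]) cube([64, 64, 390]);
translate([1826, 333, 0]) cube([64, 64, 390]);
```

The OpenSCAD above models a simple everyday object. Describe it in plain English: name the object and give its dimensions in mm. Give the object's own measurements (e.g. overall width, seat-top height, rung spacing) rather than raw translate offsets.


A bench: a 1890×397 mm seat slab, 52 mm thick, top at z = 442 mm, on four 64×64 mm square legs flush with the seat corners and standing on z = 0.


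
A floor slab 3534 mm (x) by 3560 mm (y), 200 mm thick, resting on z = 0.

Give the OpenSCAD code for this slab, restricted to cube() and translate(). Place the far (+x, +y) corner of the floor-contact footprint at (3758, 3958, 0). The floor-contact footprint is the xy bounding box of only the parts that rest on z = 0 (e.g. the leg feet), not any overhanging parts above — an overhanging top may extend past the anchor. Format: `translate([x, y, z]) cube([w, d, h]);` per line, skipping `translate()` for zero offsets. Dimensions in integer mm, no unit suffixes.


translate([224, 398, 0]) cube([3534, 3560, 200]);


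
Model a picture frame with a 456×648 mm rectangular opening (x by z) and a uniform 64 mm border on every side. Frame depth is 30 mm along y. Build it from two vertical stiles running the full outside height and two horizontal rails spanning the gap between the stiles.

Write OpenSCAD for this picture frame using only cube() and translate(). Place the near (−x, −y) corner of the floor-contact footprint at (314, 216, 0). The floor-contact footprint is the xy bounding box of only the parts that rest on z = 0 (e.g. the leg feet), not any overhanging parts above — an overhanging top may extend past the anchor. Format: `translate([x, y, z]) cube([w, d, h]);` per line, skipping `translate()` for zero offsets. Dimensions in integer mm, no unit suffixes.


translate([314, 216, 0]) cube([64, 30, 776]);
translate([834, 216, 0]) cube([64, 30, 776]);
translate([378, 216, 0]) cube([456, 30, 64]);
translate([378, 216, 712]) cube([456, 30, 64]);


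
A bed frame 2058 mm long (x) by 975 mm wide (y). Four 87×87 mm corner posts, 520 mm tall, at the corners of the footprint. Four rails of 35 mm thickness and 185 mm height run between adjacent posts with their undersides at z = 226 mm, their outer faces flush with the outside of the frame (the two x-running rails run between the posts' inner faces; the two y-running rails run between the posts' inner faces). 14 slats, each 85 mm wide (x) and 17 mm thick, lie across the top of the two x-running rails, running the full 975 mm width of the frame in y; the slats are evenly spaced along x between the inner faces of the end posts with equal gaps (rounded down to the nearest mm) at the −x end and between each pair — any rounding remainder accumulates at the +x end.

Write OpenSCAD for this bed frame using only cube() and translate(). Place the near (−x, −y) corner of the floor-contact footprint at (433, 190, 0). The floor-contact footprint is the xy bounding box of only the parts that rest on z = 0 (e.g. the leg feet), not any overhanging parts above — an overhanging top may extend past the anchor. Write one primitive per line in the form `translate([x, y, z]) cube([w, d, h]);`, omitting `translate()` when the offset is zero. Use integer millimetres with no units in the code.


translate([433, 190, 0]) cube([87, 87, 520]);
translate([433, 1078, 0]) cube([87, 87, 520]);
translate([2404, 190, 0]) cube([87, 87, 520]);
translate([2404, 1078, 0]) cube([87, 87, 520]);
translate([520, 190, 226]) cube([1884, 35, 185]);
translate([520, 1130, 226]) cube([1884, 35, 185]);
translate([433, 277, 226]) cube([35, 801, 185]);
translate([2456, 277, 226]) cube([35, 801, 185]);
translate([566, 190, 411]) cube([85, 975, 17]);
translate([697, 190, 411]) cube([85, 975, 17]);
translate([828, 190, 411]) cube([85, 975, 17]);
translate([959, 190, 411]) cube([85, 975, 17]);
translate([1090, 190, 411]) cube([85, 975, 17]);
translate([1221, 190, 411]) cube([85, 975, 17]);
translate([1352, 190, 411]) cube([85, 975, 17]);
translate([1483, 190, 411]) cube([85, 975, 17]);
translate([1614, 190, 411]) cube([85, 975, 17]);
translate([1745, 190, 411]) cube([85, 975, 17]);
translate([1876, 190, 411]) cube([85, 975, 17]);
translate([2007, 190, 411]) cube([85, 975, 17]);
translate([2138, 190, 411]) cube([85, 975, 17]);
translate([2269, 190, 411]) cube([85, 975, 17]);
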